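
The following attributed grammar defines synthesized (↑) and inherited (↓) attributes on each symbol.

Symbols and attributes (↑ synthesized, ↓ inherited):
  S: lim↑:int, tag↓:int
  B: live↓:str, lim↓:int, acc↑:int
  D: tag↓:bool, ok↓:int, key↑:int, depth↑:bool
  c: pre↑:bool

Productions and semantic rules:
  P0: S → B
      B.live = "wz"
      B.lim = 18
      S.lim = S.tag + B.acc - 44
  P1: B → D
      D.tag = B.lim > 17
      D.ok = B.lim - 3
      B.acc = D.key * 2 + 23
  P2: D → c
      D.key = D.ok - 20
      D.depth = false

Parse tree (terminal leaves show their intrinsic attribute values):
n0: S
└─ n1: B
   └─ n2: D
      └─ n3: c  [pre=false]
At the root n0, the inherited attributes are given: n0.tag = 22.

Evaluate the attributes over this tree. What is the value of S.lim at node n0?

1. n0.tag = 22  [given at root]
2. n1.live = "wz"  ["wz"]
3. n1.lim = 18  [18]
4. n2.tag = true  [B.lim > 17]
5. n2.ok = 15  [B.lim - 3]
6. n3.pre = false  [terminal]
7. n2.key = -5  [D.ok - 20]
8. n2.depth = false  [false]
9. n1.acc = 13  [D.key * 2 + 23]
10. n0.lim = -9  [S.tag + B.acc - 44]

-9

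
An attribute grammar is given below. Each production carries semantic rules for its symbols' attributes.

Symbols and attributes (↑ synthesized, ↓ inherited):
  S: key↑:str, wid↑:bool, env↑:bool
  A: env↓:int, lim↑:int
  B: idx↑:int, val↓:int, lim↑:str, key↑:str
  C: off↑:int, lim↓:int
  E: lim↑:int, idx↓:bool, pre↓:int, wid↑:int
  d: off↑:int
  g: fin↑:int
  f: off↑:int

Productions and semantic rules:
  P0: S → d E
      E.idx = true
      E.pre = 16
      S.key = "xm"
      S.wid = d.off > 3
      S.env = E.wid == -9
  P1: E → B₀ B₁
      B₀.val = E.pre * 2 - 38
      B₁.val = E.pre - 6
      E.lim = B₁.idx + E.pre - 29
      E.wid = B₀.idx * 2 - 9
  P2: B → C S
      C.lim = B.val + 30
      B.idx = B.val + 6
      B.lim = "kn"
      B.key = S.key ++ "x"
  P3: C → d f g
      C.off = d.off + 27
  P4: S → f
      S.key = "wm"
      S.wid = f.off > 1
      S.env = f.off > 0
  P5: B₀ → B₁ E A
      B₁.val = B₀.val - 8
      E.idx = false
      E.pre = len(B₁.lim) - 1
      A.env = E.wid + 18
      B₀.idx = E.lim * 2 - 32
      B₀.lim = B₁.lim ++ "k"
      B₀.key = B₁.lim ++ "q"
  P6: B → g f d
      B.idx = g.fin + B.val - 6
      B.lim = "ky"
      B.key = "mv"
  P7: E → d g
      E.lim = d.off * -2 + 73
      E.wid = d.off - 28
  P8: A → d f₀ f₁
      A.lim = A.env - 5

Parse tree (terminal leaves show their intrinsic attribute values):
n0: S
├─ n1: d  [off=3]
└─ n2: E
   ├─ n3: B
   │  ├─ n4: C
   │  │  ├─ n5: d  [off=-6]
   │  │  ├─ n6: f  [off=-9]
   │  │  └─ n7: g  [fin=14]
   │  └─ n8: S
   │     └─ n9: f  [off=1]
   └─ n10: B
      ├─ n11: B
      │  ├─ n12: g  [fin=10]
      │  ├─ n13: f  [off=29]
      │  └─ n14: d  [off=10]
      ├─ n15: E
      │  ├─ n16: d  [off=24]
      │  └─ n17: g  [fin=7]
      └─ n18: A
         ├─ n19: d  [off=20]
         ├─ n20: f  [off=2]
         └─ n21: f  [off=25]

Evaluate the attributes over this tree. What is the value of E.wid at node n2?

-9

1. n1.off = 3  [terminal]
2. n2.idx = true  [true]
3. n2.pre = 16  [16]
4. n3.val = -6  [E.pre * 2 - 38]
5. n4.lim = 24  [B.val + 30]
6. n5.off = -6  [terminal]
7. n6.off = -9  [terminal]
8. n7.fin = 14  [terminal]
9. n4.off = 21  [d.off + 27]
10. n9.off = 1  [terminal]
11. n8.key = "wm"  ["wm"]
12. n8.wid = false  [f.off > 1]
13. n8.env = true  [f.off > 0]
14. n3.idx = 0  [B.val + 6]
15. n3.lim = "kn"  ["kn"]
16. n3.key = "wmx"  [S.key ++ "x"]
17. n10.val = 10  [E.pre - 6]
18. n11.val = 2  [B₀.val - 8]
19. n12.fin = 10  [terminal]
20. n13.off = 29  [terminal]
21. n14.off = 10  [terminal]
22. n11.idx = 6  [g.fin + B.val - 6]
23. n11.lim = "ky"  ["ky"]
24. n11.key = "mv"  ["mv"]
25. n15.idx = false  [false]
26. n15.pre = 1  [len(B₁.lim) - 1]
27. n16.off = 24  [terminal]
28. n17.fin = 7  [terminal]
29. n15.lim = 25  [d.off * -2 + 73]
30. n15.wid = -4  [d.off - 28]
31. n18.env = 14  [E.wid + 18]
32. n19.off = 20  [terminal]
33. n20.off = 2  [terminal]
34. n21.off = 25  [terminal]
35. n18.lim = 9  [A.env - 5]
36. n10.idx = 18  [E.lim * 2 - 32]
37. n10.lim = "kyk"  [B₁.lim ++ "k"]
38. n10.key = "kyq"  [B₁.lim ++ "q"]
39. n2.lim = 5  [B₁.idx + E.pre - 29]
40. n2.wid = -9  [B₀.idx * 2 - 9]
41. n0.key = "xm"  ["xm"]
42. n0.wid = false  [d.off > 3]
43. n0.env = true  [E.wid == -9]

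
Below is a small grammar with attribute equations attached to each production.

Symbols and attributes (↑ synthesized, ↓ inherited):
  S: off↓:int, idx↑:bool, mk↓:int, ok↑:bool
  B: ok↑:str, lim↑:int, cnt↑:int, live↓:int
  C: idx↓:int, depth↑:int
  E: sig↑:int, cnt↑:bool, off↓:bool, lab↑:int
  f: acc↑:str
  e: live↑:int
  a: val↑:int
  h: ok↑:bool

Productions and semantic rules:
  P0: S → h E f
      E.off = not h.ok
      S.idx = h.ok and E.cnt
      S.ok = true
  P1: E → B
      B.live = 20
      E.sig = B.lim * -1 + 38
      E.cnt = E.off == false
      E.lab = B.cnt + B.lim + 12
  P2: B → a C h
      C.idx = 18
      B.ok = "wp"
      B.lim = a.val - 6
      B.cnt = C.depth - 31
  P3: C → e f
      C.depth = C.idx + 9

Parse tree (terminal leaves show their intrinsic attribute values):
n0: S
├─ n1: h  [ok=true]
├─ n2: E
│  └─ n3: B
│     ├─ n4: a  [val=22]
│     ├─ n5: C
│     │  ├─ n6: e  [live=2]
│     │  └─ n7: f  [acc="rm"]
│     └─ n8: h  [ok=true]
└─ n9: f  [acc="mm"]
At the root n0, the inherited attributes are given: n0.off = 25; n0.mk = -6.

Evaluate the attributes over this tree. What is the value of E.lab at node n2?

1. n0.off = 25  [given at root]
2. n0.mk = -6  [given at root]
3. n1.ok = true  [terminal]
4. n2.off = false  [not h.ok]
5. n3.live = 20  [20]
6. n4.val = 22  [terminal]
7. n5.idx = 18  [18]
8. n6.live = 2  [terminal]
9. n7.acc = "rm"  [terminal]
10. n5.depth = 27  [C.idx + 9]
11. n8.ok = true  [terminal]
12. n3.ok = "wp"  ["wp"]
13. n3.lim = 16  [a.val - 6]
14. n3.cnt = -4  [C.depth - 31]
15. n2.sig = 22  [B.lim * -1 + 38]
16. n2.cnt = true  [E.off == false]
17. n2.lab = 24  [B.cnt + B.lim + 12]
18. n9.acc = "mm"  [terminal]
19. n0.idx = true  [h.ok and E.cnt]
20. n0.ok = true  [true]

24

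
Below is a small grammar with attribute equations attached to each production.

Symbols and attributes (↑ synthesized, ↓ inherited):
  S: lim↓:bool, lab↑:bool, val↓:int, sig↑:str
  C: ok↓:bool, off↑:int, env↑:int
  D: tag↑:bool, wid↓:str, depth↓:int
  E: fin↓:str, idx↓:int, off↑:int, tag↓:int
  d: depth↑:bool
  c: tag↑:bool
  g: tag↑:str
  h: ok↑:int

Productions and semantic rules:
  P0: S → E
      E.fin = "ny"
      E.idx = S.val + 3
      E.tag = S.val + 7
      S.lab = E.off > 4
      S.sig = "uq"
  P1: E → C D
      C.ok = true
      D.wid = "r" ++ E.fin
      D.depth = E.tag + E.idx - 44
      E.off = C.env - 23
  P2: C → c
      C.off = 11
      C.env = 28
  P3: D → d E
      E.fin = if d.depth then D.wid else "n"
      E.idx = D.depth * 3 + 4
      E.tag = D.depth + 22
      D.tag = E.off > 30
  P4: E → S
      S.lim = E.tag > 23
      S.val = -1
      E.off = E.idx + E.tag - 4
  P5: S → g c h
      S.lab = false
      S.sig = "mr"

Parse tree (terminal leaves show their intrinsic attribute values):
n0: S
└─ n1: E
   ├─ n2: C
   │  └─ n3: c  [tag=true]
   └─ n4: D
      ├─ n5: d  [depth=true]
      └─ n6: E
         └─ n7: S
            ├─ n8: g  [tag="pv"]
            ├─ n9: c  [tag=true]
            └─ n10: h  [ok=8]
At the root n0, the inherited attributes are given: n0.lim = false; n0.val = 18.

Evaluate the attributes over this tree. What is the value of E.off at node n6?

30

1. n0.lim = false  [given at root]
2. n0.val = 18  [given at root]
3. n1.fin = "ny"  ["ny"]
4. n1.idx = 21  [S.val + 3]
5. n1.tag = 25  [S.val + 7]
6. n2.ok = true  [true]
7. n3.tag = true  [terminal]
8. n2.off = 11  [11]
9. n2.env = 28  [28]
10. n4.wid = "rny"  ["r" ++ E.fin]
11. n4.depth = 2  [E.tag + E.idx - 44]
12. n5.depth = true  [terminal]
13. n6.fin = "rny"  [if d.depth then D.wid else "n"]
14. n6.idx = 10  [D.depth * 3 + 4]
15. n6.tag = 24  [D.depth + 22]
16. n7.lim = true  [E.tag > 23]
17. n7.val = -1  [-1]
18. n8.tag = "pv"  [terminal]
19. n9.tag = true  [terminal]
20. n10.ok = 8  [terminal]
21. n7.lab = false  [false]
22. n7.sig = "mr"  ["mr"]
23. n6.off = 30  [E.idx + E.tag - 4]
24. n4.tag = false  [E.off > 30]
25. n1.off = 5  [C.env - 23]
26. n0.lab = true  [E.off > 4]
27. n0.sig = "uq"  ["uq"]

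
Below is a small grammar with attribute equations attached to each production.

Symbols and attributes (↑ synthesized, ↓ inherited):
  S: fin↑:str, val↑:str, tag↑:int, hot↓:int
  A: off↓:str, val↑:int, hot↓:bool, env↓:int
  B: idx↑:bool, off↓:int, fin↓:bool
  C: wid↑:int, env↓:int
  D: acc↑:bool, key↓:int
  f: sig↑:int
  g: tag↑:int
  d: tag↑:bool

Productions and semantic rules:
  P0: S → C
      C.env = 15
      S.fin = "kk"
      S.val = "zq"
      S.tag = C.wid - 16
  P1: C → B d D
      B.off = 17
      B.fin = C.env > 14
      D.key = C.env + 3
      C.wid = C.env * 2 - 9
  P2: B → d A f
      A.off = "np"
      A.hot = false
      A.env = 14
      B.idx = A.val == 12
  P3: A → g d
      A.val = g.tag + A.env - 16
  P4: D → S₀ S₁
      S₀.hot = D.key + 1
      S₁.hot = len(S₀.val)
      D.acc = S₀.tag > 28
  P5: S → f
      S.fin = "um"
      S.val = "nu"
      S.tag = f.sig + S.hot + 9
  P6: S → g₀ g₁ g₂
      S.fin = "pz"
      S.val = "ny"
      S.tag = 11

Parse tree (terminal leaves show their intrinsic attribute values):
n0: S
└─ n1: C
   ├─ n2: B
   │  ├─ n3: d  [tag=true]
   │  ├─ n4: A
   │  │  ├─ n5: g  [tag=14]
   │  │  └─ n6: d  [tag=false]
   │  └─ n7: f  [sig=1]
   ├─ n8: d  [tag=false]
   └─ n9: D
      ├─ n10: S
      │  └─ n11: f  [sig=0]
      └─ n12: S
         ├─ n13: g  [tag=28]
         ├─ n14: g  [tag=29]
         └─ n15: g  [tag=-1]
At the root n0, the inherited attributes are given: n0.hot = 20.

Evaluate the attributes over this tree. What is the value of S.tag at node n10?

28

1. n0.hot = 20  [given at root]
2. n1.env = 15  [15]
3. n2.off = 17  [17]
4. n2.fin = true  [C.env > 14]
5. n3.tag = true  [terminal]
6. n4.off = "np"  ["np"]
7. n4.hot = false  [false]
8. n4.env = 14  [14]
9. n5.tag = 14  [terminal]
10. n6.tag = false  [terminal]
11. n4.val = 12  [g.tag + A.env - 16]
12. n7.sig = 1  [terminal]
13. n2.idx = true  [A.val == 12]
14. n8.tag = false  [terminal]
15. n9.key = 18  [C.env + 3]
16. n10.hot = 19  [D.key + 1]
17. n11.sig = 0  [terminal]
18. n10.fin = "um"  ["um"]
19. n10.val = "nu"  ["nu"]
20. n10.tag = 28  [f.sig + S.hot + 9]
21. n12.hot = 2  [len(S₀.val)]
22. n13.tag = 28  [terminal]
23. n14.tag = 29  [terminal]
24. n15.tag = -1  [terminal]
25. n12.fin = "pz"  ["pz"]
26. n12.val = "ny"  ["ny"]
27. n12.tag = 11  [11]
28. n9.acc = false  [S₀.tag > 28]
29. n1.wid = 21  [C.env * 2 - 9]
30. n0.fin = "kk"  ["kk"]
31. n0.val = "zq"  ["zq"]
32. n0.tag = 5  [C.wid - 16]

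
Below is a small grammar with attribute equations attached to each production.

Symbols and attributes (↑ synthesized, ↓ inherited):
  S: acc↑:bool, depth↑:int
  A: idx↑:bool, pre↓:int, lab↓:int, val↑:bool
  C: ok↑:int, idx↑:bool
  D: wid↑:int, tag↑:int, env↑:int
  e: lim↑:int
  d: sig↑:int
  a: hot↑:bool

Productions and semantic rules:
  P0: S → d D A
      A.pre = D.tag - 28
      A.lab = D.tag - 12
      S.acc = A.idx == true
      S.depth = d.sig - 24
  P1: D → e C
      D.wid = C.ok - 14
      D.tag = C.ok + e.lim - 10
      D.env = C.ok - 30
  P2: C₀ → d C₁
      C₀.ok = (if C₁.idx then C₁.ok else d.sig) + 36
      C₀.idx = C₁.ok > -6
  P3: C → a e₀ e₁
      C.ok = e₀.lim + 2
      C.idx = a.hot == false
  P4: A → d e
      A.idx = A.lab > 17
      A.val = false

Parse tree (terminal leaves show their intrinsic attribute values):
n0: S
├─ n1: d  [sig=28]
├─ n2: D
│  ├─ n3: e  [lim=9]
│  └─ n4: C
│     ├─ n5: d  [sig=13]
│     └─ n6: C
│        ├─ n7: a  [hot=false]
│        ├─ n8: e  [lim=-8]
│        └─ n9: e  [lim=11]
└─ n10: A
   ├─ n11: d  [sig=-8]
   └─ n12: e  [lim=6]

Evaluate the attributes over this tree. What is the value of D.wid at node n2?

16

1. n1.sig = 28  [terminal]
2. n3.lim = 9  [terminal]
3. n5.sig = 13  [terminal]
4. n7.hot = false  [terminal]
5. n8.lim = -8  [terminal]
6. n9.lim = 11  [terminal]
7. n6.ok = -6  [e₀.lim + 2]
8. n6.idx = true  [a.hot == false]
9. n4.ok = 30  [(if C₁.idx then C₁.ok else d.sig) + 36]
10. n4.idx = false  [C₁.ok > -6]
11. n2.wid = 16  [C.ok - 14]
12. n2.tag = 29  [C.ok + e.lim - 10]
13. n2.env = 0  [C.ok - 30]
14. n10.pre = 1  [D.tag - 28]
15. n10.lab = 17  [D.tag - 12]
16. n11.sig = -8  [terminal]
17. n12.lim = 6  [terminal]
18. n10.idx = false  [A.lab > 17]
19. n10.val = false  [false]
20. n0.acc = false  [A.idx == true]
21. n0.depth = 4  [d.sig - 24]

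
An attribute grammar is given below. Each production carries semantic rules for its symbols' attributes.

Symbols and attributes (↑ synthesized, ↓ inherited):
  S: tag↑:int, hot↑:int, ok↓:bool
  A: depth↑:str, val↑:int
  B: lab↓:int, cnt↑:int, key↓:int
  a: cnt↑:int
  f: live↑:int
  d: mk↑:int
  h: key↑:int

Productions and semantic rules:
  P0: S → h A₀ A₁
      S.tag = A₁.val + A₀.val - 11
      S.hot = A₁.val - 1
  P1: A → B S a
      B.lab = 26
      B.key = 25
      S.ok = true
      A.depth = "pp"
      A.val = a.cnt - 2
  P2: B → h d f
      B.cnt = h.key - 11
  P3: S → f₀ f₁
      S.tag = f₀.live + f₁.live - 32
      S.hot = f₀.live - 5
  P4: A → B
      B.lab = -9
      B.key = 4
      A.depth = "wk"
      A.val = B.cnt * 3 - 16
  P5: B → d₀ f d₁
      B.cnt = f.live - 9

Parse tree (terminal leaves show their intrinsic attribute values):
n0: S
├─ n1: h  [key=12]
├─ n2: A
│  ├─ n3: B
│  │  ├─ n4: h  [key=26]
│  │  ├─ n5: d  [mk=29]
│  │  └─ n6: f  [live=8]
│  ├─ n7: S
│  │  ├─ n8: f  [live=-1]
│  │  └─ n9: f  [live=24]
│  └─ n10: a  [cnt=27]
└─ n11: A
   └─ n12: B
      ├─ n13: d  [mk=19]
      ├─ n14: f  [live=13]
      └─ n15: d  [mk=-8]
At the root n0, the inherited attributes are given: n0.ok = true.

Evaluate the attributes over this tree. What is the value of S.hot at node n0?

-5

1. n0.ok = true  [given at root]
2. n1.key = 12  [terminal]
3. n3.lab = 26  [26]
4. n3.key = 25  [25]
5. n4.key = 26  [terminal]
6. n5.mk = 29  [terminal]
7. n6.live = 8  [terminal]
8. n3.cnt = 15  [h.key - 11]
9. n7.ok = true  [true]
10. n8.live = -1  [terminal]
11. n9.live = 24  [terminal]
12. n7.tag = -9  [f₀.live + f₁.live - 32]
13. n7.hot = -6  [f₀.live - 5]
14. n10.cnt = 27  [terminal]
15. n2.depth = "pp"  ["pp"]
16. n2.val = 25  [a.cnt - 2]
17. n12.lab = -9  [-9]
18. n12.key = 4  [4]
19. n13.mk = 19  [terminal]
20. n14.live = 13  [terminal]
21. n15.mk = -8  [terminal]
22. n12.cnt = 4  [f.live - 9]
23. n11.depth = "wk"  ["wk"]
24. n11.val = -4  [B.cnt * 3 - 16]
25. n0.tag = 10  [A₁.val + A₀.val - 11]
26. n0.hot = -5  [A₁.val - 1]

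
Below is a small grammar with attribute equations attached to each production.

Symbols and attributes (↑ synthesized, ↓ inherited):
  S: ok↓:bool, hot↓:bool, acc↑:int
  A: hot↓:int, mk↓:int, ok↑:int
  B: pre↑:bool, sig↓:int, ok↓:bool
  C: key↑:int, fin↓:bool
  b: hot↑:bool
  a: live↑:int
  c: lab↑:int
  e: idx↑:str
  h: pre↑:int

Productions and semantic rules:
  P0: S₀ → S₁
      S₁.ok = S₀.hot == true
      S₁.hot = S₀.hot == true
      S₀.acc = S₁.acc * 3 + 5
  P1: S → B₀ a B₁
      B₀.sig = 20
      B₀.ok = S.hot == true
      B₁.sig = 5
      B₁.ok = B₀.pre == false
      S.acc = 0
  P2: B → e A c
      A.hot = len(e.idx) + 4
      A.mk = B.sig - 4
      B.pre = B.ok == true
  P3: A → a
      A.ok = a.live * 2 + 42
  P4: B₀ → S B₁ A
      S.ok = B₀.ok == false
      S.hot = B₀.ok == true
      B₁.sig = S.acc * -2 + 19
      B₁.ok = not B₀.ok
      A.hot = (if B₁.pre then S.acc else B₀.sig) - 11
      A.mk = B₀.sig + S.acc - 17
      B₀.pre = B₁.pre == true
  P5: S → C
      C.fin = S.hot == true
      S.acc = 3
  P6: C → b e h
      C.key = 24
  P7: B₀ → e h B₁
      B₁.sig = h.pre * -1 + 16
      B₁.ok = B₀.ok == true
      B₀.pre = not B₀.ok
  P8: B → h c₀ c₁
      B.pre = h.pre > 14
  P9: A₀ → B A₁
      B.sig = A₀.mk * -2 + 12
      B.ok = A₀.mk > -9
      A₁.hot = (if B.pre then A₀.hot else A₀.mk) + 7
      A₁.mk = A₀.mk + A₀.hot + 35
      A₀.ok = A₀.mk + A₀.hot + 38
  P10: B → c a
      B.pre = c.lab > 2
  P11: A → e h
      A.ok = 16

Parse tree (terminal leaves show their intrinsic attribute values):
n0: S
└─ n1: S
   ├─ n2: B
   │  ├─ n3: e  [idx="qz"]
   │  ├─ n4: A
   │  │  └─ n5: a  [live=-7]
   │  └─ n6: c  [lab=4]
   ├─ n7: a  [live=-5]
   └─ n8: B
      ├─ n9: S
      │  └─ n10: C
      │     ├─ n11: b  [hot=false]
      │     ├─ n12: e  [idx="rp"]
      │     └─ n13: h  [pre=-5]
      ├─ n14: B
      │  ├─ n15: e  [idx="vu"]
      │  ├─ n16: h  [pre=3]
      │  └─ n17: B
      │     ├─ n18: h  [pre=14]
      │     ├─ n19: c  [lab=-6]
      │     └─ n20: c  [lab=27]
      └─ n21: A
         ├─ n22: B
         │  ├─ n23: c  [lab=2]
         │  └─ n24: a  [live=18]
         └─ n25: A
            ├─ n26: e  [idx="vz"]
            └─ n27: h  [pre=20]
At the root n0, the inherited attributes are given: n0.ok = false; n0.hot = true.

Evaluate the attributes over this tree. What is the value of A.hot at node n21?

1. n0.ok = false  [given at root]
2. n0.hot = true  [given at root]
3. n1.ok = true  [S₀.hot == true]
4. n1.hot = true  [S₀.hot == true]
5. n2.sig = 20  [20]
6. n2.ok = true  [S.hot == true]
7. n3.idx = "qz"  [terminal]
8. n4.hot = 6  [len(e.idx) + 4]
9. n4.mk = 16  [B.sig - 4]
10. n5.live = -7  [terminal]
11. n4.ok = 28  [a.live * 2 + 42]
12. n6.lab = 4  [terminal]
13. n2.pre = true  [B.ok == true]
14. n7.live = -5  [terminal]
15. n8.sig = 5  [5]
16. n8.ok = false  [B₀.pre == false]
17. n9.ok = true  [B₀.ok == false]
18. n9.hot = false  [B₀.ok == true]
19. n10.fin = false  [S.hot == true]
20. n11.hot = false  [terminal]
21. n12.idx = "rp"  [terminal]
22. n13.pre = -5  [terminal]
23. n10.key = 24  [24]
24. n9.acc = 3  [3]
25. n14.sig = 13  [S.acc * -2 + 19]
26. n14.ok = true  [not B₀.ok]
27. n15.idx = "vu"  [terminal]
28. n16.pre = 3  [terminal]
29. n17.sig = 13  [h.pre * -1 + 16]
30. n17.ok = true  [B₀.ok == true]
31. n18.pre = 14  [terminal]
32. n19.lab = -6  [terminal]
33. n20.lab = 27  [terminal]
34. n17.pre = false  [h.pre > 14]
35. n14.pre = false  [not B₀.ok]
36. n21.hot = -6  [(if B₁.pre then S.acc else B₀.sig) - 11]
37. n21.mk = -9  [B₀.sig + S.acc - 17]
38. n22.sig = 30  [A₀.mk * -2 + 12]
39. n22.ok = false  [A₀.mk > -9]
40. n23.lab = 2  [terminal]
41. n24.live = 18  [terminal]
42. n22.pre = false  [c.lab > 2]
43. n25.hot = -2  [(if B.pre then A₀.hot else A₀.mk) + 7]
44. n25.mk = 20  [A₀.mk + A₀.hot + 35]
45. n26.idx = "vz"  [terminal]
46. n27.pre = 20  [terminal]
47. n25.ok = 16  [16]
48. n21.ok = 23  [A₀.mk + A₀.hot + 38]
49. n8.pre = false  [B₁.pre == true]
50. n1.acc = 0  [0]
51. n0.acc = 5  [S₁.acc * 3 + 5]

-6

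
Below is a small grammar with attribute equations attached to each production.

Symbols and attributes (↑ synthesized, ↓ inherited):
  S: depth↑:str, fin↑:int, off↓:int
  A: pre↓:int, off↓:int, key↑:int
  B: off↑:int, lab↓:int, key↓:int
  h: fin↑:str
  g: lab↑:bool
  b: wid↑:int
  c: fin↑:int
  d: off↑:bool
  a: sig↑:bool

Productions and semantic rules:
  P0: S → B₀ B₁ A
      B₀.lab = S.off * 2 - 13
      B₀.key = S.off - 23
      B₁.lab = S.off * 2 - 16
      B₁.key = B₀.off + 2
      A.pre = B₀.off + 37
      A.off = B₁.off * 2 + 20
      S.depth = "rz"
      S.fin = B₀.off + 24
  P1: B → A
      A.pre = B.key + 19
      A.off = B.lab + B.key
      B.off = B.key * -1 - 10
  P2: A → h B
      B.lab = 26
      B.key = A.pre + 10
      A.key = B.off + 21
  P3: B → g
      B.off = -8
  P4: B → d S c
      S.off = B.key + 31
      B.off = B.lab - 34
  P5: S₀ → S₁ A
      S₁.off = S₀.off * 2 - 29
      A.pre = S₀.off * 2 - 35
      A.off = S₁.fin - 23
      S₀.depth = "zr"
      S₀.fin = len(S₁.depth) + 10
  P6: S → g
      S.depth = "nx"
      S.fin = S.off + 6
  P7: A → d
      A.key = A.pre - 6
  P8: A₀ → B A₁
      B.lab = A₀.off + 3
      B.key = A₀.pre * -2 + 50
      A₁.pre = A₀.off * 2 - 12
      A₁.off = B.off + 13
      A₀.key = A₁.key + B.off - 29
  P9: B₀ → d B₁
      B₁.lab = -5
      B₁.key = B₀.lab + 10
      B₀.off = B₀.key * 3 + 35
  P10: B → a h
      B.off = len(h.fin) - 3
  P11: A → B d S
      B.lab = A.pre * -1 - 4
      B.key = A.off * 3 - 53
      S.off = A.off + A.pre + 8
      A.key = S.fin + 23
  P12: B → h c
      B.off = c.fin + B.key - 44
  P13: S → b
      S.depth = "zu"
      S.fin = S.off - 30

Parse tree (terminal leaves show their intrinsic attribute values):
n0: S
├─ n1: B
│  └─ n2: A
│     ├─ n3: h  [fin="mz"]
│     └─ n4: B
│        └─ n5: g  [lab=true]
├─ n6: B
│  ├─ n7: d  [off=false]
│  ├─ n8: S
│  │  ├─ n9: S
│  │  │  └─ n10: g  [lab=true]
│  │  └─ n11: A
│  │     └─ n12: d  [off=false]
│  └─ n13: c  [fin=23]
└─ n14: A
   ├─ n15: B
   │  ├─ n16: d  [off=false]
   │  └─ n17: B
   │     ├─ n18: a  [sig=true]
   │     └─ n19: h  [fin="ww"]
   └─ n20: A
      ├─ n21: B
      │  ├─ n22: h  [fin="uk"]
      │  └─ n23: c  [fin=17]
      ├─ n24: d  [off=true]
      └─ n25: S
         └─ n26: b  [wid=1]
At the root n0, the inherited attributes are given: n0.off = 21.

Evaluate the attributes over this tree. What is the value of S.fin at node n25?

1. n0.off = 21  [given at root]
2. n1.lab = 29  [S.off * 2 - 13]
3. n1.key = -2  [S.off - 23]
4. n2.pre = 17  [B.key + 19]
5. n2.off = 27  [B.lab + B.key]
6. n3.fin = "mz"  [terminal]
7. n4.lab = 26  [26]
8. n4.key = 27  [A.pre + 10]
9. n5.lab = true  [terminal]
10. n4.off = -8  [-8]
11. n2.key = 13  [B.off + 21]
12. n1.off = -8  [B.key * -1 - 10]
13. n6.lab = 26  [S.off * 2 - 16]
14. n6.key = -6  [B₀.off + 2]
15. n7.off = false  [terminal]
16. n8.off = 25  [B.key + 31]
17. n9.off = 21  [S₀.off * 2 - 29]
18. n10.lab = true  [terminal]
19. n9.depth = "nx"  ["nx"]
20. n9.fin = 27  [S.off + 6]
21. n11.pre = 15  [S₀.off * 2 - 35]
22. n11.off = 4  [S₁.fin - 23]
23. n12.off = false  [terminal]
24. n11.key = 9  [A.pre - 6]
25. n8.depth = "zr"  ["zr"]
26. n8.fin = 12  [len(S₁.depth) + 10]
27. n13.fin = 23  [terminal]
28. n6.off = -8  [B.lab - 34]
29. n14.pre = 29  [B₀.off + 37]
30. n14.off = 4  [B₁.off * 2 + 20]
31. n15.lab = 7  [A₀.off + 3]
32. n15.key = -8  [A₀.pre * -2 + 50]
33. n16.off = false  [terminal]
34. n17.lab = -5  [-5]
35. n17.key = 17  [B₀.lab + 10]
36. n18.sig = true  [terminal]
37. n19.fin = "ww"  [terminal]
38. n17.off = -1  [len(h.fin) - 3]
39. n15.off = 11  [B₀.key * 3 + 35]
40. n20.pre = -4  [A₀.off * 2 - 12]
41. n20.off = 24  [B.off + 13]
42. n21.lab = 0  [A.pre * -1 - 4]
43. n21.key = 19  [A.off * 3 - 53]
44. n22.fin = "uk"  [terminal]
45. n23.fin = 17  [terminal]
46. n21.off = -8  [c.fin + B.key - 44]
47. n24.off = true  [terminal]
48. n25.off = 28  [A.off + A.pre + 8]
49. n26.wid = 1  [terminal]
50. n25.depth = "zu"  ["zu"]
51. n25.fin = -2  [S.off - 30]
52. n20.key = 21  [S.fin + 23]
53. n14.key = 3  [A₁.key + B.off - 29]
54. n0.depth = "rz"  ["rz"]
55. n0.fin = 16  [B₀.off + 24]

-2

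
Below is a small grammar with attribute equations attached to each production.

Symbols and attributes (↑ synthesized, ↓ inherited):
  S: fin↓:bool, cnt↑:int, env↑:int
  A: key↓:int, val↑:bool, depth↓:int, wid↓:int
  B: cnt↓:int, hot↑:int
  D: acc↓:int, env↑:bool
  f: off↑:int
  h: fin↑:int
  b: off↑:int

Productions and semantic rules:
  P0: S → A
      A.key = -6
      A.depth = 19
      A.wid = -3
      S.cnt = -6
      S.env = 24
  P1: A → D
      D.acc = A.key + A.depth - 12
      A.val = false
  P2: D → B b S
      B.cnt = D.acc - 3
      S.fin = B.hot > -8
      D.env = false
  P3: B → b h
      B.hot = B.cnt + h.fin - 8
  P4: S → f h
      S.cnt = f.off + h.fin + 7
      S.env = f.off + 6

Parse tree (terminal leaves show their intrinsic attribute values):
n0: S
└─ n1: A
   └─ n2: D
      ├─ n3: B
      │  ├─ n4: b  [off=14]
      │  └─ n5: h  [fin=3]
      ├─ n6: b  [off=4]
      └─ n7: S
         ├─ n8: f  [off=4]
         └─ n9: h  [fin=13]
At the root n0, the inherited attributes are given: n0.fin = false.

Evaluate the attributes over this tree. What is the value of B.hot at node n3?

1. n0.fin = false  [given at root]
2. n1.key = -6  [-6]
3. n1.depth = 19  [19]
4. n1.wid = -3  [-3]
5. n2.acc = 1  [A.key + A.depth - 12]
6. n3.cnt = -2  [D.acc - 3]
7. n4.off = 14  [terminal]
8. n5.fin = 3  [terminal]
9. n3.hot = -7  [B.cnt + h.fin - 8]
10. n6.off = 4  [terminal]
11. n7.fin = true  [B.hot > -8]
12. n8.off = 4  [terminal]
13. n9.fin = 13  [terminal]
14. n7.cnt = 24  [f.off + h.fin + 7]
15. n7.env = 10  [f.off + 6]
16. n2.env = false  [false]
17. n1.val = false  [false]
18. n0.cnt = -6  [-6]
19. n0.env = 24  [24]

-7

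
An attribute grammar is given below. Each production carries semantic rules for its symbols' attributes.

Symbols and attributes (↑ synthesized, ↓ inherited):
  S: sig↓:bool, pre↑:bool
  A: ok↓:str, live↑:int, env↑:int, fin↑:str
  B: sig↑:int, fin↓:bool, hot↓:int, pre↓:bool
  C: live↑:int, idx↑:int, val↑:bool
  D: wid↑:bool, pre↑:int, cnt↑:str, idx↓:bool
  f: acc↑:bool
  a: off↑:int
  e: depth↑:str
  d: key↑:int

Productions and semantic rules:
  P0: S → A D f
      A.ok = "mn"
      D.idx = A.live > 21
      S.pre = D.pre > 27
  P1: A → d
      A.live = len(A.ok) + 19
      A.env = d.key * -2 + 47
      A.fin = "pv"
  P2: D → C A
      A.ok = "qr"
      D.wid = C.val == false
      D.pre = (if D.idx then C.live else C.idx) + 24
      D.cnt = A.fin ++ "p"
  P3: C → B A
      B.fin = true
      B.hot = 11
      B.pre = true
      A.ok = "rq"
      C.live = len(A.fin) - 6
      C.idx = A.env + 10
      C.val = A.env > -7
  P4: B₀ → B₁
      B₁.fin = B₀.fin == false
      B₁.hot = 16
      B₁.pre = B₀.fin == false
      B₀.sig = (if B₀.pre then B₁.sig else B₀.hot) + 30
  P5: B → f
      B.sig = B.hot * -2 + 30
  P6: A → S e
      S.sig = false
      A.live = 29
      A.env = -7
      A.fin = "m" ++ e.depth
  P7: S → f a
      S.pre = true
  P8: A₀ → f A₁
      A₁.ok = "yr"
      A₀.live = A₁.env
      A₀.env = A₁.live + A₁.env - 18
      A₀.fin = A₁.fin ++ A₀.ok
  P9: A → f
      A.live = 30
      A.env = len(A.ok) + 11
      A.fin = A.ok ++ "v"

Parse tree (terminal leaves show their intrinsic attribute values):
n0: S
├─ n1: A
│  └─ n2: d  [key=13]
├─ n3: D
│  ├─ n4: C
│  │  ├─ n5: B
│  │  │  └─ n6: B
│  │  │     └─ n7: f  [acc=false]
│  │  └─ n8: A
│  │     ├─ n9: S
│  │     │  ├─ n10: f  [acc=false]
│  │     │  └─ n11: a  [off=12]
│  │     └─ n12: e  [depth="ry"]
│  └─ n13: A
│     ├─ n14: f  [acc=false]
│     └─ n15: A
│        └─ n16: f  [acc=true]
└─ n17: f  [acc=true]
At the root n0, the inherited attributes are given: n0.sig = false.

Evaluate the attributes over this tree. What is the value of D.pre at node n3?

1. n0.sig = false  [given at root]
2. n1.ok = "mn"  ["mn"]
3. n2.key = 13  [terminal]
4. n1.live = 21  [len(A.ok) + 19]
5. n1.env = 21  [d.key * -2 + 47]
6. n1.fin = "pv"  ["pv"]
7. n3.idx = false  [A.live > 21]
8. n5.fin = true  [true]
9. n5.hot = 11  [11]
10. n5.pre = true  [true]
11. n6.fin = false  [B₀.fin == false]
12. n6.hot = 16  [16]
13. n6.pre = false  [B₀.fin == false]
14. n7.acc = false  [terminal]
15. n6.sig = -2  [B.hot * -2 + 30]
16. n5.sig = 28  [(if B₀.pre then B₁.sig else B₀.hot) + 30]
17. n8.ok = "rq"  ["rq"]
18. n9.sig = false  [false]
19. n10.acc = false  [terminal]
20. n11.off = 12  [terminal]
21. n9.pre = true  [true]
22. n12.depth = "ry"  [terminal]
23. n8.live = 29  [29]
24. n8.env = -7  [-7]
25. n8.fin = "mry"  ["m" ++ e.depth]
26. n4.live = -3  [len(A.fin) - 6]
27. n4.idx = 3  [A.env + 10]
28. n4.val = false  [A.env > -7]
29. n13.ok = "qr"  ["qr"]
30. n14.acc = false  [terminal]
31. n15.ok = "yr"  ["yr"]
32. n16.acc = true  [terminal]
33. n15.live = 30  [30]
34. n15.env = 13  [len(A.ok) + 11]
35. n15.fin = "yrv"  [A.ok ++ "v"]
36. n13.live = 13  [A₁.env]
37. n13.env = 25  [A₁.live + A₁.env - 18]
38. n13.fin = "yrvqr"  [A₁.fin ++ A₀.ok]
39. n3.wid = true  [C.val == false]
40. n3.pre = 27  [(if D.idx then C.live else C.idx) + 24]
41. n3.cnt = "yrvqrp"  [A.fin ++ "p"]
42. n17.acc = true  [terminal]
43. n0.pre = false  [D.pre > 27]

27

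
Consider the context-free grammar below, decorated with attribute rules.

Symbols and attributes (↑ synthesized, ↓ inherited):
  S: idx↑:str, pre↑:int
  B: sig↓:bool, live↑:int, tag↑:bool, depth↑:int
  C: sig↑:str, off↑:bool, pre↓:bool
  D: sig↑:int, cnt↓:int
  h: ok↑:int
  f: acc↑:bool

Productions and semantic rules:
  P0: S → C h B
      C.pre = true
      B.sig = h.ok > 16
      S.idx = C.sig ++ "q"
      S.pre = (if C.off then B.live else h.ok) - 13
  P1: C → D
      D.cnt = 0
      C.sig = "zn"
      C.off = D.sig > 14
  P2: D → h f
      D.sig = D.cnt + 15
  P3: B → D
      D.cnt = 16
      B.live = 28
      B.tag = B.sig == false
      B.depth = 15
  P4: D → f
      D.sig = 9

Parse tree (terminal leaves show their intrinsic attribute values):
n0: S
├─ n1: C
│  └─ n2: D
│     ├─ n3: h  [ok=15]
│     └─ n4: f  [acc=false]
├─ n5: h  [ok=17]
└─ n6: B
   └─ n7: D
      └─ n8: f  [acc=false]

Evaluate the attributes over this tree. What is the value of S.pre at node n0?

1. n1.pre = true  [true]
2. n2.cnt = 0  [0]
3. n3.ok = 15  [terminal]
4. n4.acc = false  [terminal]
5. n2.sig = 15  [D.cnt + 15]
6. n1.sig = "zn"  ["zn"]
7. n1.off = true  [D.sig > 14]
8. n5.ok = 17  [terminal]
9. n6.sig = true  [h.ok > 16]
10. n7.cnt = 16  [16]
11. n8.acc = false  [terminal]
12. n7.sig = 9  [9]
13. n6.live = 28  [28]
14. n6.tag = false  [B.sig == false]
15. n6.depth = 15  [15]
16. n0.idx = "znq"  [C.sig ++ "q"]
17. n0.pre = 15  [(if C.off then B.live else h.ok) - 13]

15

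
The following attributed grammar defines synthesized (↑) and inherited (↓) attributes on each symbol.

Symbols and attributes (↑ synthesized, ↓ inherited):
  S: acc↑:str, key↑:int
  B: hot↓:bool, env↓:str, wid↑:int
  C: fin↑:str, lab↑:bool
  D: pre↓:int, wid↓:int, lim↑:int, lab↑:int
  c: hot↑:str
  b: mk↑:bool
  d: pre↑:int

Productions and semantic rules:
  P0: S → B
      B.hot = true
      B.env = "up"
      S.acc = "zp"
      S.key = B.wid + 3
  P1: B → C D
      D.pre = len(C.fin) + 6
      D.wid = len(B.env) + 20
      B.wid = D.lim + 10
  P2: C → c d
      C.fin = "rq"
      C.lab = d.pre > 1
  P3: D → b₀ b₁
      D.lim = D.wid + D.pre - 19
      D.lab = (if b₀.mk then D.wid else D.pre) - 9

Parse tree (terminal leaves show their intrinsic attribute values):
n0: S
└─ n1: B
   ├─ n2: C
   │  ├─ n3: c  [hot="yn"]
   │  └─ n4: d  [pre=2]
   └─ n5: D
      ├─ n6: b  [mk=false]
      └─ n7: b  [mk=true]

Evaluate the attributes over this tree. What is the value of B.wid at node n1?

1. n1.hot = true  [true]
2. n1.env = "up"  ["up"]
3. n3.hot = "yn"  [terminal]
4. n4.pre = 2  [terminal]
5. n2.fin = "rq"  ["rq"]
6. n2.lab = true  [d.pre > 1]
7. n5.pre = 8  [len(C.fin) + 6]
8. n5.wid = 22  [len(B.env) + 20]
9. n6.mk = false  [terminal]
10. n7.mk = true  [terminal]
11. n5.lim = 11  [D.wid + D.pre - 19]
12. n5.lab = -1  [(if b₀.mk then D.wid else D.pre) - 9]
13. n1.wid = 21  [D.lim + 10]
14. n0.acc = "zp"  ["zp"]
15. n0.key = 24  [B.wid + 3]

21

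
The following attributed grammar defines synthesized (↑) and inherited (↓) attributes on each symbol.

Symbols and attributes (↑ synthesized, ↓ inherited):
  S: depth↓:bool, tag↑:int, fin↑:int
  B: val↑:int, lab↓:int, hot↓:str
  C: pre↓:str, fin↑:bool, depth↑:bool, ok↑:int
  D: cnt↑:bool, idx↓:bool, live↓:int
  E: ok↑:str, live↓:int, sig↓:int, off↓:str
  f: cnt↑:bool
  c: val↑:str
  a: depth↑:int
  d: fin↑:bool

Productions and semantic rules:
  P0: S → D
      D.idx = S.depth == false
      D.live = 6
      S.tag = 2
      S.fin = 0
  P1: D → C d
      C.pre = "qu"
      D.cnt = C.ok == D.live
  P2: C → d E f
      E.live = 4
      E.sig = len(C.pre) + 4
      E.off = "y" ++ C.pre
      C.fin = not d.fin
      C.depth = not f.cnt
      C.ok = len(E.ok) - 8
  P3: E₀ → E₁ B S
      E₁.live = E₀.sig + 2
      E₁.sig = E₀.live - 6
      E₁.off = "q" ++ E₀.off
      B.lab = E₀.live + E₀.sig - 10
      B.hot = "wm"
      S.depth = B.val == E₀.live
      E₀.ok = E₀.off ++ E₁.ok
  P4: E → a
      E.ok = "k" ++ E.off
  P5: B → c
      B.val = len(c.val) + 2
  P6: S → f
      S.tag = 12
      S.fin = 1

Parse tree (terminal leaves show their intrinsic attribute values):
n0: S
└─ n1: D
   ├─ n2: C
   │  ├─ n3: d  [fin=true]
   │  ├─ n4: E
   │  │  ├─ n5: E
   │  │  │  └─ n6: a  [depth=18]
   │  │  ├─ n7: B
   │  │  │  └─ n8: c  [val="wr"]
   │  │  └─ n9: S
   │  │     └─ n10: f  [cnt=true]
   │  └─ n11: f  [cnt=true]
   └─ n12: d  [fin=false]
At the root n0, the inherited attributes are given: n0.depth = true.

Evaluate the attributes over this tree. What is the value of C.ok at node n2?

0

1. n0.depth = true  [given at root]
2. n1.idx = false  [S.depth == false]
3. n1.live = 6  [6]
4. n2.pre = "qu"  ["qu"]
5. n3.fin = true  [terminal]
6. n4.live = 4  [4]
7. n4.sig = 6  [len(C.pre) + 4]
8. n4.off = "yqu"  ["y" ++ C.pre]
9. n5.live = 8  [E₀.sig + 2]
10. n5.sig = -2  [E₀.live - 6]
11. n5.off = "qyqu"  ["q" ++ E₀.off]
12. n6.depth = 18  [terminal]
13. n5.ok = "kqyqu"  ["k" ++ E.off]
14. n7.lab = 0  [E₀.live + E₀.sig - 10]
15. n7.hot = "wm"  ["wm"]
16. n8.val = "wr"  [terminal]
17. n7.val = 4  [len(c.val) + 2]
18. n9.depth = true  [B.val == E₀.live]
19. n10.cnt = true  [terminal]
20. n9.tag = 12  [12]
21. n9.fin = 1  [1]
22. n4.ok = "yqukqyqu"  [E₀.off ++ E₁.ok]
23. n11.cnt = true  [terminal]
24. n2.fin = false  [not d.fin]
25. n2.depth = false  [not f.cnt]
26. n2.ok = 0  [len(E.ok) - 8]
27. n12.fin = false  [terminal]
28. n1.cnt = false  [C.ok == D.live]
29. n0.tag = 2  [2]
30. n0.fin = 0  [0]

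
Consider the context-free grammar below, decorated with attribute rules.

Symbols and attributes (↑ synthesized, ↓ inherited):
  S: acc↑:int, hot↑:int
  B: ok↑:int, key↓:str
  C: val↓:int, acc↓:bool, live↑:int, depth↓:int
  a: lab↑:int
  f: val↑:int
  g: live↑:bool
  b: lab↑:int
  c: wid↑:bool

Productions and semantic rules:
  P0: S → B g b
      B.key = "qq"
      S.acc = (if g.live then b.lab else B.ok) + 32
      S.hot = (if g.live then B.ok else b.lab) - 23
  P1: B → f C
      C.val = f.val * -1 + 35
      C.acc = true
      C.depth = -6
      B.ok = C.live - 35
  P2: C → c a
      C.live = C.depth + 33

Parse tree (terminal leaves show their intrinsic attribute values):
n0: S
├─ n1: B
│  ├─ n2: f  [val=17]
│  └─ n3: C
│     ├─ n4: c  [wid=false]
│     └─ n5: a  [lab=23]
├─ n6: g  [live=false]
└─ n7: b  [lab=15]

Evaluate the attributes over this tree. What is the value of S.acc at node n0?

24

1. n1.key = "qq"  ["qq"]
2. n2.val = 17  [terminal]
3. n3.val = 18  [f.val * -1 + 35]
4. n3.acc = true  [true]
5. n3.depth = -6  [-6]
6. n4.wid = false  [terminal]
7. n5.lab = 23  [terminal]
8. n3.live = 27  [C.depth + 33]
9. n1.ok = -8  [C.live - 35]
10. n6.live = false  [terminal]
11. n7.lab = 15  [terminal]
12. n0.acc = 24  [(if g.live then b.lab else B.ok) + 32]
13. n0.hot = -8  [(if g.live then B.ok else b.lab) - 23]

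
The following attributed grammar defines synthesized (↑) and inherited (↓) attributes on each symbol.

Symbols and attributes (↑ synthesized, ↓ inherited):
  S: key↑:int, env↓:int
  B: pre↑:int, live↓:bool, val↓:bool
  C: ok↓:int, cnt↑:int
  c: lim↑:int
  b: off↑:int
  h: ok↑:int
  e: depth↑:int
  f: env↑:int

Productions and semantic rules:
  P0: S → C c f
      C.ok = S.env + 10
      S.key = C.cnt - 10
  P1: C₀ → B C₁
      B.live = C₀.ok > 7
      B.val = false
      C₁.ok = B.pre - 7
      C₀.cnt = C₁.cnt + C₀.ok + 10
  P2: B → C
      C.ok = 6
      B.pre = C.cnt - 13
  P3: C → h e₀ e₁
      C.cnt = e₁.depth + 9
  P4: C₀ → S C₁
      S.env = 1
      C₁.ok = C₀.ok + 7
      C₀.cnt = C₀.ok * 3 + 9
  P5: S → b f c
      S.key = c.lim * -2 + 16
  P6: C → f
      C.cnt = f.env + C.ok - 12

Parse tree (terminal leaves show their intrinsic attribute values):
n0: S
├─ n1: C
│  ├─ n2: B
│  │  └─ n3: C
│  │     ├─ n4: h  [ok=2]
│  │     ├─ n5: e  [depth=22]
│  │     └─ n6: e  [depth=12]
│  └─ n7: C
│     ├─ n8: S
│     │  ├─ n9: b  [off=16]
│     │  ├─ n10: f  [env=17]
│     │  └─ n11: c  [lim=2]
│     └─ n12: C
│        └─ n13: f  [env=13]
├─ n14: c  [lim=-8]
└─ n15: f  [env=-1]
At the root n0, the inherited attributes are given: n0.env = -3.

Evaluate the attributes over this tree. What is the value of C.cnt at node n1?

1. n0.env = -3  [given at root]
2. n1.ok = 7  [S.env + 10]
3. n2.live = false  [C₀.ok > 7]
4. n2.val = false  [false]
5. n3.ok = 6  [6]
6. n4.ok = 2  [terminal]
7. n5.depth = 22  [terminal]
8. n6.depth = 12  [terminal]
9. n3.cnt = 21  [e₁.depth + 9]
10. n2.pre = 8  [C.cnt - 13]
11. n7.ok = 1  [B.pre - 7]
12. n8.env = 1  [1]
13. n9.off = 16  [terminal]
14. n10.env = 17  [terminal]
15. n11.lim = 2  [terminal]
16. n8.key = 12  [c.lim * -2 + 16]
17. n12.ok = 8  [C₀.ok + 7]
18. n13.env = 13  [terminal]
19. n12.cnt = 9  [f.env + C.ok - 12]
20. n7.cnt = 12  [C₀.ok * 3 + 9]
21. n1.cnt = 29  [C₁.cnt + C₀.ok + 10]
22. n14.lim = -8  [terminal]
23. n15.env = -1  [terminal]
24. n0.key = 19  [C.cnt - 10]

29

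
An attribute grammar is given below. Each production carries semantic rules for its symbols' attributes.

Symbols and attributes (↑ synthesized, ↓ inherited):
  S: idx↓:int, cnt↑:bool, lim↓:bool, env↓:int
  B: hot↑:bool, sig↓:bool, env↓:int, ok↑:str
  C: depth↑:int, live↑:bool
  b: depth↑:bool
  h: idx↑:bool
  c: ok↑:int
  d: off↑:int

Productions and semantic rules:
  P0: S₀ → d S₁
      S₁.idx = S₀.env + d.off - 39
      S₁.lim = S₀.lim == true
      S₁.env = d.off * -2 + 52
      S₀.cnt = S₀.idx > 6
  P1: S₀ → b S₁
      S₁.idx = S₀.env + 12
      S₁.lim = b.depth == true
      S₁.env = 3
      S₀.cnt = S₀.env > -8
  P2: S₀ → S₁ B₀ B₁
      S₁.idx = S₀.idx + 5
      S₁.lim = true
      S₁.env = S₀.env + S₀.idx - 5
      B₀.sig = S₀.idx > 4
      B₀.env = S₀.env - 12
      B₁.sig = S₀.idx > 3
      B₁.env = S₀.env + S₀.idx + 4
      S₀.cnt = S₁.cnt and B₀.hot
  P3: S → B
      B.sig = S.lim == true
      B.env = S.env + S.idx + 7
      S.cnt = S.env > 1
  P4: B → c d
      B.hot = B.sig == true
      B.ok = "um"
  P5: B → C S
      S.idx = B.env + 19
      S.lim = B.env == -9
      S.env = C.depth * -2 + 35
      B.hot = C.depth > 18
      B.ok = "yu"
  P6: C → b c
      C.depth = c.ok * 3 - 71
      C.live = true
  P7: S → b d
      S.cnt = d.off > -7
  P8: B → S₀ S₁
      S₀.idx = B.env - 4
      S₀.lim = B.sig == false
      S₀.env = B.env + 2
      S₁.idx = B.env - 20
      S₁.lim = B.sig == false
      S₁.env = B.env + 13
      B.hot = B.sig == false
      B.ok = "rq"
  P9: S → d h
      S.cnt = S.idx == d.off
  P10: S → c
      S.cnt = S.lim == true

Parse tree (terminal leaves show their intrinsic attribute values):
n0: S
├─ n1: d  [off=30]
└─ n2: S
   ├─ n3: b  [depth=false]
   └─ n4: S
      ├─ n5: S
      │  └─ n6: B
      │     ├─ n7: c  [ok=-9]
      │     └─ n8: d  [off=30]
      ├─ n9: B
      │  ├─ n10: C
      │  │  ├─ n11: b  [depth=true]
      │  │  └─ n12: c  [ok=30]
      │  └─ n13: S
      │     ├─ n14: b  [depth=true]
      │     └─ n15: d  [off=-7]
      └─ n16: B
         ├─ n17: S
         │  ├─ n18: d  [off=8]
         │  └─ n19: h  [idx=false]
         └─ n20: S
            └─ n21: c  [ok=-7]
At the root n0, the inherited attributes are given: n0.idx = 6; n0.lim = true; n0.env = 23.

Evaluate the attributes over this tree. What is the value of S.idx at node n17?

1. n0.idx = 6  [given at root]
2. n0.lim = true  [given at root]
3. n0.env = 23  [given at root]
4. n1.off = 30  [terminal]
5. n2.idx = 14  [S₀.env + d.off - 39]
6. n2.lim = true  [S₀.lim == true]
7. n2.env = -8  [d.off * -2 + 52]
8. n3.depth = false  [terminal]
9. n4.idx = 4  [S₀.env + 12]
10. n4.lim = false  [b.depth == true]
11. n4.env = 3  [3]
12. n5.idx = 9  [S₀.idx + 5]
13. n5.lim = true  [true]
14. n5.env = 2  [S₀.env + S₀.idx - 5]
15. n6.sig = true  [S.lim == true]
16. n6.env = 18  [S.env + S.idx + 7]
17. n7.ok = -9  [terminal]
18. n8.off = 30  [terminal]
19. n6.hot = true  [B.sig == true]
20. n6.ok = "um"  ["um"]
21. n5.cnt = true  [S.env > 1]
22. n9.sig = false  [S₀.idx > 4]
23. n9.env = -9  [S₀.env - 12]
24. n11.depth = true  [terminal]
25. n12.ok = 30  [terminal]
26. n10.depth = 19  [c.ok * 3 - 71]
27. n10.live = true  [true]
28. n13.idx = 10  [B.env + 19]
29. n13.lim = true  [B.env == -9]
30. n13.env = -3  [C.depth * -2 + 35]
31. n14.depth = true  [terminal]
32. n15.off = -7  [terminal]
33. n13.cnt = false  [d.off > -7]
34. n9.hot = true  [C.depth > 18]
35. n9.ok = "yu"  ["yu"]
36. n16.sig = true  [S₀.idx > 3]
37. n16.env = 11  [S₀.env + S₀.idx + 4]
38. n17.idx = 7  [B.env - 4]
39. n17.lim = false  [B.sig == false]
40. n17.env = 13  [B.env + 2]
41. n18.off = 8  [terminal]
42. n19.idx = false  [terminal]
43. n17.cnt = false  [S.idx == d.off]
44. n20.idx = -9  [B.env - 20]
45. n20.lim = false  [B.sig == false]
46. n20.env = 24  [B.env + 13]
47. n21.ok = -7  [terminal]
48. n20.cnt = false  [S.lim == true]
49. n16.hot = false  [B.sig == false]
50. n16.ok = "rq"  ["rq"]
51. n4.cnt = true  [S₁.cnt and B₀.hot]
52. n2.cnt = false  [S₀.env > -8]
53. n0.cnt = false  [S₀.idx > 6]

7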